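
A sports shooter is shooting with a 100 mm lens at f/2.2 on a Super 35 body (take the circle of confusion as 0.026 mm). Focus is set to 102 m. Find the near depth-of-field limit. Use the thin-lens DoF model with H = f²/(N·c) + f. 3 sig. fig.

64.4 m

Hyperfocal distance H = f²/(N·c) + f = 100²/(2.2 × 0.026) + 100 = 10000/0.0572 + 100 ≈ 174925.2 mm ≈ 174.9 m.
Near limit Dn = s·(H − f)/(H + s − 2f) = 102000 × (174925.2 − 100) / (174925.2 + 102000 − 2 × 100) = 102000 × 174825.2 / 276725.2 ≈ 64440 mm ≈ 64.4 m.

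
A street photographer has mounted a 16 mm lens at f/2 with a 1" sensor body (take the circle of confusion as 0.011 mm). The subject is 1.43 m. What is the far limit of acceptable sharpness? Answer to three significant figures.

1.63 m

Hyperfocal distance H = f²/(N·c) + f = 16²/(2 × 0.011) + 16 = 256/0.022 + 16 ≈ 11652.4 mm ≈ 11.65 m.
Far limit Df = s·(H − f)/(H − s) = 1430 × (11652.4 − 16) / (11652.4 − 1430) = 1430 × 11636.4 / 10222.4 ≈ 1627.8 mm ≈ 1.63 m.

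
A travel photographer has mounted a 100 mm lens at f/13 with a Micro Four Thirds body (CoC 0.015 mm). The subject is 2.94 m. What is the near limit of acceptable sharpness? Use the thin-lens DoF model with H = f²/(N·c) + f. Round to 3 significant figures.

Hyperfocal distance H = f²/(N·c) + f = 100²/(13 × 0.015) + 100 = 10000/0.195 + 100 ≈ 51382.1 mm ≈ 51.38 m.
Near limit Dn = s·(H − f)/(H + s − 2f) = 2940 × (51382.1 − 100) / (51382.1 + 2940 − 2 × 100) = 2940 × 51282.1 / 54122.1 ≈ 2785.7 mm ≈ 2.79 m.

2.79 m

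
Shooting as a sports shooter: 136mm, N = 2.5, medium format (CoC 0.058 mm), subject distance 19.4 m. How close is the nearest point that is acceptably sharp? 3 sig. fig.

16.9 m

Hyperfocal distance H = f²/(N·c) + f = 136²/(2.5 × 0.058) + 136 = 18496/0.145 + 136 ≈ 127694.6 mm ≈ 127.7 m.
Near limit Dn = s·(H − f)/(H + s − 2f) = 19400 × (127694.6 − 136) / (127694.6 + 19400 − 2 × 136) = 19400 × 127558.6 / 146822.6 ≈ 16855 mm ≈ 16.9 m.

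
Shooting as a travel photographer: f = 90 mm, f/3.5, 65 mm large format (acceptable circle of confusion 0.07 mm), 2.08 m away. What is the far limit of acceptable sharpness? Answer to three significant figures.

2.21 m

Hyperfocal distance H = f²/(N·c) + f = 90²/(3.5 × 0.07) + 90 = 8100/0.245 + 90 ≈ 33151.2 mm ≈ 33.15 m.
Far limit Df = s·(H − f)/(H − s) = 2080 × (33151.2 − 90) / (33151.2 − 2080) = 2080 × 33061.2 / 31071.2 ≈ 2213.2 mm ≈ 2.21 m.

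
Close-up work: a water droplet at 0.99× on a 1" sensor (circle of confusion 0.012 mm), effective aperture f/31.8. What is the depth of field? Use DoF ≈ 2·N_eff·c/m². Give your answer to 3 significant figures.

At magnification m, DoF ≈ 2·N_eff·c/m² = 2 × 31.8 × 0.012 / 0.99² = 0.7632 / 0.9801 ≈ 0.779 mm.

0.779 mm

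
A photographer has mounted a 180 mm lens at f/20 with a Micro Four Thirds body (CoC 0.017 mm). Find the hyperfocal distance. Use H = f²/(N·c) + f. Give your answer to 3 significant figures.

95.5 m

Hyperfocal distance H = f²/(N·c) + f = 180²/(20 × 0.017) + 180 = 32400/0.34 + 180 ≈ 95474.1 mm ≈ 95.5 m.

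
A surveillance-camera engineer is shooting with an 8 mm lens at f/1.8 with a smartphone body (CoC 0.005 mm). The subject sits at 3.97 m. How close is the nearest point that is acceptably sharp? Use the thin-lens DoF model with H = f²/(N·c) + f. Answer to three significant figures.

2.55 m

Hyperfocal distance H = f²/(N·c) + f = 8²/(1.8 × 0.005) + 8 = 64/0.009 + 8 ≈ 7119.1 mm ≈ 7.119 m.
Near limit Dn = s·(H − f)/(H + s − 2f) = 3970 × (7119.1 − 8) / (7119.1 + 3970 − 2 × 8) = 3970 × 7111.1 / 11073.1 ≈ 2549.5 mm ≈ 2.55 m.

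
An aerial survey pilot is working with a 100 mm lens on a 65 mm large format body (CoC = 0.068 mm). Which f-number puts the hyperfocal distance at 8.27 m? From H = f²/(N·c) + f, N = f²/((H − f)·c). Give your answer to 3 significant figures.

Rearrange H = f²/(N·c) + f for N: N = f² / ((H − f)·c).
N = 100² / ((8270 − 100) × 0.068) = 10000 / 555.6 ≈ 18.

f/18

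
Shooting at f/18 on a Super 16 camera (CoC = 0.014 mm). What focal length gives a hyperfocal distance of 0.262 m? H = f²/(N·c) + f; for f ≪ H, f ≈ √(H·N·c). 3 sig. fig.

From H = f²/(N·c) + f, with f ≪ H: f ≈ √(H·N·c) = √(262 × 18 × 0.014) = √66.024 ≈ 8.126 mm.
Exact: f² + N·c·f − N·c·H = 0 ⇒ f = (−N·c + √((N·c)² + 4·N·c·H))/2 = (−0.252 + √264.16)/2 ≈ 8.0005 mm ≈ 8.00 mm.

8.00 mm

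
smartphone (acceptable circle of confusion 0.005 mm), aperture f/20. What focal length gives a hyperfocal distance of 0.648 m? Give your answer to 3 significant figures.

From H = f²/(N·c) + f, with f ≪ H: f ≈ √(H·N·c) = √(648 × 20 × 0.005) = √64.800 ≈ 8.050 mm.
Exact: f² + N·c·f − N·c·H = 0 ⇒ f = (−N·c + √((N·c)² + 4·N·c·H))/2 = (−0.1 + √259.21)/2 ≈ 8.0000 mm ≈ 8.00 mm.

8.00 mm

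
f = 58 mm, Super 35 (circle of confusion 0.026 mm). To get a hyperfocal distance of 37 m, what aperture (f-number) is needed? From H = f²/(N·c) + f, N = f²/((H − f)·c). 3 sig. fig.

f/3.50

Rearrange H = f²/(N·c) + f for N: N = f² / ((H − f)·c).
N = 58² / ((37000 − 58) × 0.026) = 3364 / 960.5 ≈ 3.50.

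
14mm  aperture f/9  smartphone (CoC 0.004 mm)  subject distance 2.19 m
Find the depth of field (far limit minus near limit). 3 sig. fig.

Hyperfocal distance H = f²/(N·c) + f = 14²/(9 × 0.004) + 14 = 196/0.036 + 14 ≈ 5458.4 mm ≈ 5.458 m.
Near limit Dn = s·(H − f)/(H + s − 2f) = 2190 × (5458.4 − 14) / (5458.4 + 2190 − 2 × 14) = 2190 × 5444.4 / 7620.4 ≈ 1564.7 mm.
Far limit Df = s·(H − f)/(H − s) = 2190 × (5458.4 − 14) / (5458.4 − 2190) = 2190 × 5444.4 / 3268.4 ≈ 3648.0 mm.
Depth of field = Df − Dn = 3648.0 − 1564.7 ≈ 2083.3 mm ≈ 2.08 m.

2.08 m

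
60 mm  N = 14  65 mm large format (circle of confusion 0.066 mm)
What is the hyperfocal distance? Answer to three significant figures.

3.96 m

Hyperfocal distance H = f²/(N·c) + f = 60²/(14 × 0.066) + 60 = 3600/0.924 + 60 ≈ 3956.1 mm ≈ 3.96 m.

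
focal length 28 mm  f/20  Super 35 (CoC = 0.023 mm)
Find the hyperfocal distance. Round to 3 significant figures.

1.73 m

Hyperfocal distance H = f²/(N·c) + f = 28²/(20 × 0.023) + 28 = 784/0.46 + 28 ≈ 1732.3 mm ≈ 1.73 m.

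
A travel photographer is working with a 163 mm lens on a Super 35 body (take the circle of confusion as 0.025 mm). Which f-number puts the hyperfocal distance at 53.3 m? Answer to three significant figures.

f/20

Rearrange H = f²/(N·c) + f for N: N = f² / ((H − f)·c).
N = 163² / ((53300 − 163) × 0.025) = 26569 / 1328 ≈ 20.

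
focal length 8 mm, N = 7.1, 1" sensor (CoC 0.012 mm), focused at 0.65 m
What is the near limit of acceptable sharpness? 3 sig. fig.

Hyperfocal distance H = f²/(N·c) + f = 8²/(7.1 × 0.012) + 8 = 64/0.0852 + 8 ≈ 759.2 mm ≈ 0.759 m.
Near limit Dn = s·(H − f)/(H + s − 2f) = 650 × (759.2 − 8) / (759.2 + 650 − 2 × 8) = 650 × 751.2 / 1393.2 ≈ 350.47 mm.

350 mm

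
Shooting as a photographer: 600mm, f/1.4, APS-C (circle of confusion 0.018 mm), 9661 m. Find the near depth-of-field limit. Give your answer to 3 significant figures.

5760 m

Hyperfocal distance H = f²/(N·c) + f = 600²/(1.4 × 0.018) + 600 = 360000/0.0252 + 600 ≈ 14286314.3 mm ≈ 14286 m.
Near limit Dn = s·(H − f)/(H + s − 2f) = 9661000 × (14286314.3 − 600) / (14286314.3 + 9661000 − 2 × 600) = 9661000 × 14285714.3 / 23946114.3 ≈ 5763536 mm ≈ 5760 m.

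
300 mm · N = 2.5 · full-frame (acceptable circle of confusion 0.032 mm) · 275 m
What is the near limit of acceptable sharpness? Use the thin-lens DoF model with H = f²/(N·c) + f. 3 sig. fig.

221 m

Hyperfocal distance H = f²/(N·c) + f = 300²/(2.5 × 0.032) + 300 = 90000/0.08 + 300 ≈ 1125300.0 mm ≈ 1125 m.
Near limit Dn = s·(H − f)/(H + s − 2f) = 275000 × (1125300.0 − 300) / (1125300.0 + 275000 − 2 × 300) = 275000 × 1125000.0 / 1399700.0 ≈ 221030 mm ≈ 221 m.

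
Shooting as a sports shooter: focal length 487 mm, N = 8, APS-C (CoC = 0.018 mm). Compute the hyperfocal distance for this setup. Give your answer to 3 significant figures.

Hyperfocal distance H = f²/(N·c) + f = 487²/(8 × 0.018) + 487 = 237169/0.144 + 487 ≈ 1647493.9 mm ≈ 1650 m.

1650 m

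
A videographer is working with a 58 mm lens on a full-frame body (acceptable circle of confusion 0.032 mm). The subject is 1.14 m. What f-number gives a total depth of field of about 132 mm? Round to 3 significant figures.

Write h = H − f = f²/(N·c). The thin-lens limits are Dn = s·h/(h + (s−f)) and Df = s·h/(h − (s−f)), so DoF = Df − Dn = 2·s·(s−f)·h / (h² − (s−f)²).
That is a quadratic in h: DoF·h² − 2·s·(s−f)·h − DoF·(s−f)² = 0 ⇒ h = (s−f)·(s + √(s² + DoF²)) / DoF = 1082 × (1140 + √(1140² + 132²)) / 132 = 1082 × (1140 + 1147.62) / 132 ≈ 18752 mm.
Then N = f²/(c·h) = 58² / (0.032 × 18752) = 3364 / 600.05 ≈ 5.61.

f/5.61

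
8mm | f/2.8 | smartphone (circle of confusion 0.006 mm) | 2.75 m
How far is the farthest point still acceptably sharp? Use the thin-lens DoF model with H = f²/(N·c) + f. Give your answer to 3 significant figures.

Hyperfocal distance H = f²/(N·c) + f = 8²/(2.8 × 0.006) + 8 = 64/0.0168 + 8 ≈ 3817.5 mm ≈ 3.818 m.
Far limit Df = s·(H − f)/(H − s) = 2750 × (3817.5 − 8) / (3817.5 − 2750) = 2750 × 3809.5 / 1067.5 ≈ 9813.5 mm ≈ 9.81 m.

9.81 m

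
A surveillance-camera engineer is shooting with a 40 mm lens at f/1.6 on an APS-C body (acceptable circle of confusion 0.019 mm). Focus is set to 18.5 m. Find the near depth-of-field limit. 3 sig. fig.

Hyperfocal distance H = f²/(N·c) + f = 40²/(1.6 × 0.019) + 40 = 1600/0.0304 + 40 ≈ 52671.6 mm ≈ 52.67 m.
Near limit Dn = s·(H − f)/(H + s − 2f) = 18500 × (52671.6 − 40) / (52671.6 + 18500 − 2 × 40) = 18500 × 52631.6 / 71091.6 ≈ 13696 mm ≈ 13.7 m.

13.7 m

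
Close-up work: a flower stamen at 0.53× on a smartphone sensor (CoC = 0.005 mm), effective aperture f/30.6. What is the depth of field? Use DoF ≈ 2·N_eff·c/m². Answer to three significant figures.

At magnification m, DoF ≈ 2·N_eff·c/m² = 2 × 30.6 × 0.005 / 0.53² = 0.306 / 0.2809 ≈ 1.09 mm.

1.09 mm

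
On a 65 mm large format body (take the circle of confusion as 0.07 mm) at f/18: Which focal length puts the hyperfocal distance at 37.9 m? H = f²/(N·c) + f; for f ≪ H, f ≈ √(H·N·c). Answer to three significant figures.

218 mm

From H = f²/(N·c) + f, with f ≪ H: f ≈ √(H·N·c) = √(37900 × 18 × 0.07) = √47754 ≈ 218.5 mm.
Exact: f² + N·c·f − N·c·H = 0 ⇒ f = (−N·c + √((N·c)² + 4·N·c·H))/2 = (−1.26 + √191018)/2 ≈ 217.90 mm ≈ 218 mm.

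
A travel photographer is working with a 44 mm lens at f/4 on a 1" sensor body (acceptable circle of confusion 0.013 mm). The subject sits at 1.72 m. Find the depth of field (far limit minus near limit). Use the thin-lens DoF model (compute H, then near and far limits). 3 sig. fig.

155 mm

Hyperfocal distance H = f²/(N·c) + f = 44²/(4 × 0.013) + 44 = 1936/0.052 + 44 ≈ 37274.8 mm ≈ 37.27 m.
Near limit Dn = s·(H − f)/(H + s − 2f) = 1720 × (37274.8 − 44) / (37274.8 + 1720 − 2 × 44) = 1720 × 37230.8 / 38906.8 ≈ 1645.91 mm.
Far limit Df = s·(H − f)/(H − s) = 1720 × (37274.8 − 44) / (37274.8 − 1720) = 1720 × 37230.8 / 35554.8 ≈ 1801.08 mm.
Depth of field = Df − Dn = 1801.08 − 1645.91 ≈ 155.17 mm.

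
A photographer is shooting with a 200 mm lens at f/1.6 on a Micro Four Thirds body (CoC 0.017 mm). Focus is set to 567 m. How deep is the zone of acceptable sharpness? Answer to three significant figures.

Hyperfocal distance H = f²/(N·c) + f = 200²/(1.6 × 0.017) + 200 = 40000/0.0272 + 200 ≈ 1470788.2 mm ≈ 1471 m.
Near limit Dn = s·(H − f)/(H + s − 2f) = 567000 × (1470788.2 − 200) / (1470788.2 + 567000 − 2 × 200) = 567000 × 1470588.2 / 2037388.2 ≈ 409261 mm.
Far limit Df = s·(H − f)/(H − s) = 567000 × (1470788.2 − 200) / (1470788.2 − 567000) = 567000 × 1470588.2 / 903788.2 ≈ 922587 mm.
Depth of field = Df − Dn = 922587 − 409261 ≈ 513326 mm ≈ 513 m.

513 m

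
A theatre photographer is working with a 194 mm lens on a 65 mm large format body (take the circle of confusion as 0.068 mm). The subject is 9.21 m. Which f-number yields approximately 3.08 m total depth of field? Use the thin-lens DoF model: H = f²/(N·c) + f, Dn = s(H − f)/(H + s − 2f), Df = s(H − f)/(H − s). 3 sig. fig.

f/9.99

Write h = H − f = f²/(N·c). The thin-lens limits are Dn = s·h/(h + (s−f)) and Df = s·h/(h − (s−f)), so DoF = Df − Dn = 2·s·(s−f)·h / (h² − (s−f)²).
That is a quadratic in h: DoF·h² − 2·s·(s−f)·h − DoF·(s−f)² = 0 ⇒ h = (s−f)·(s + √(s² + DoF²)) / DoF = 9016 × (9210 + √(9210² + 3080²)) / 3080 = 9016 × (9210 + 9711.36) / 3080 ≈ 55388 mm.
Then N = f²/(c·h) = 194² / (0.068 × 55388) = 37636 / 3766.4 ≈ 9.99.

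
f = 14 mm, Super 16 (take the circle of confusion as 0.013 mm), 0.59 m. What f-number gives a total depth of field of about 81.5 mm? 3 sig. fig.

f/1.80

Write h = H − f = f²/(N·c). The thin-lens limits are Dn = s·h/(h + (s−f)) and Df = s·h/(h − (s−f)), so DoF = Df − Dn = 2·s·(s−f)·h / (h² − (s−f)²).
That is a quadratic in h: DoF·h² − 2·s·(s−f)·h − DoF·(s−f)² = 0 ⇒ h = (s−f)·(s + √(s² + DoF²)) / DoF = 576 × (590 + √(590² + 81.5²)) / 81.5 = 576 × (590 + 595.602) / 81.5 ≈ 8379.2 mm.
Then N = f²/(c·h) = 14² / (0.013 × 8379.2) = 196 / 108.93 ≈ 1.80.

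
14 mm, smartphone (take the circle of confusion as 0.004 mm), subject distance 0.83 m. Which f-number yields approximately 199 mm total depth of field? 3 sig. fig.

f/7.10

Write h = H − f = f²/(N·c). The thin-lens limits are Dn = s·h/(h + (s−f)) and Df = s·h/(h − (s−f)), so DoF = Df − Dn = 2·s·(s−f)·h / (h² − (s−f)²).
That is a quadratic in h: DoF·h² − 2·s·(s−f)·h − DoF·(s−f)² = 0 ⇒ h = (s−f)·(s + √(s² + DoF²)) / DoF = 816 × (830 + √(830² + 199²)) / 199 = 816 × (830 + 853.523) / 199 ≈ 6903.3 mm.
Then N = f²/(c·h) = 14² / (0.004 × 6903.3) = 196 / 27.613 ≈ 7.10.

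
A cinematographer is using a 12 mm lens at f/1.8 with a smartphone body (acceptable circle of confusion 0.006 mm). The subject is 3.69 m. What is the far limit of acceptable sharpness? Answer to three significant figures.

Hyperfocal distance H = f²/(N·c) + f = 12²/(1.8 × 0.006) + 12 = 144/0.0108 + 12 ≈ 13345.3 mm ≈ 13.35 m.
Far limit Df = s·(H − f)/(H − s) = 3690 × (13345.3 − 12) / (13345.3 − 3690) = 3690 × 13333.3 / 9655.3 ≈ 5095.6 mm ≈ 5.10 m.

5.10 m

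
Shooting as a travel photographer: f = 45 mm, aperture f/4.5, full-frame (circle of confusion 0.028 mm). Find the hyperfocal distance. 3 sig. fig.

16.1 m

Hyperfocal distance H = f²/(N·c) + f = 45²/(4.5 × 0.028) + 45 = 2025/0.126 + 45 ≈ 16116.4 mm ≈ 16.1 m.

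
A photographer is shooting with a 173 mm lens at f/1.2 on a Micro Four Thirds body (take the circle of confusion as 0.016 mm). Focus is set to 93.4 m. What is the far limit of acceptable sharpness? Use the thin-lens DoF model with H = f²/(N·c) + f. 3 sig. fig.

Hyperfocal distance H = f²/(N·c) + f = 173²/(1.2 × 0.016) + 173 = 29929/0.0192 + 173 ≈ 1558975.1 mm ≈ 1559 m.
Far limit Df = s·(H − f)/(H − s) = 93400 × (1558975.1 − 173) / (1558975.1 − 93400) = 93400 × 1558802.1 / 1465575.1 ≈ 99341 mm ≈ 99.3 m.

99.3 m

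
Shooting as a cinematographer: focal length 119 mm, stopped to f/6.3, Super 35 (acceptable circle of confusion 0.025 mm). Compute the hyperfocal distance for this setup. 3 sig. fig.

90.0 m

Hyperfocal distance H = f²/(N·c) + f = 119²/(6.3 × 0.025) + 119 = 14161/0.1575 + 119 ≈ 90030.1 mm ≈ 90.0 m.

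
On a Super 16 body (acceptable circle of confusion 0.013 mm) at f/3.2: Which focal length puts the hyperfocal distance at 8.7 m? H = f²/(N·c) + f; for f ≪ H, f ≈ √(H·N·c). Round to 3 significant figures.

19.0 mm

From H = f²/(N·c) + f, with f ≪ H: f ≈ √(H·N·c) = √(8700 × 3.2 × 0.013) = √361.92 ≈ 19.02 mm.
The +f correction barely moves this — solving exactly, f² + N·c·f − N·c·H = 0 ⇒ f = (−N·c + √((N·c)² + 4·N·c·H))/2 = (−0.0416 + √1447.7)/2 ≈ 19.003 mm, so f ≈ 19.0 mm.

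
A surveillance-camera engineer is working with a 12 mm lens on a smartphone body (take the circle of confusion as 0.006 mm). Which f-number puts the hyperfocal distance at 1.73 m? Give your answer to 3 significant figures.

f/14

Rearrange H = f²/(N·c) + f for N: N = f² / ((H − f)·c).
N = 12² / ((1730 − 12) × 0.006) = 144 / 10.31 ≈ 14.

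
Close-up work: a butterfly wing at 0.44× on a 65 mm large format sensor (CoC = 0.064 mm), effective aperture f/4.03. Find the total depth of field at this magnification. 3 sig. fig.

2.66 mm

At magnification m, DoF ≈ 2·N_eff·c/m² = 2 × 4.03 × 0.064 / 0.44² = 0.5158 / 0.1936 ≈ 2.66 mm.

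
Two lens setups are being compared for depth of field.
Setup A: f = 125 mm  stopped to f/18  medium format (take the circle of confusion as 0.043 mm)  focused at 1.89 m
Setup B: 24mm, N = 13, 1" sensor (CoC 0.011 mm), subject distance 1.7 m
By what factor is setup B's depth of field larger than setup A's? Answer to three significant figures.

5.14

Setup A: H = 125²/(18×0.043) + 125 ≈ 20312.3 mm; DoF = Df − Dn = 2071.08 − 1738.04 ≈ 333.04 mm.
Setup B: H = 24²/(13×0.011) + 24 ≈ 4052.0 mm; DoF = Df − Dn = 2911.4 − 1200.5 ≈ 1710.9 mm.
Ratio = 1710.9 / 333.04 ≈ 5.14.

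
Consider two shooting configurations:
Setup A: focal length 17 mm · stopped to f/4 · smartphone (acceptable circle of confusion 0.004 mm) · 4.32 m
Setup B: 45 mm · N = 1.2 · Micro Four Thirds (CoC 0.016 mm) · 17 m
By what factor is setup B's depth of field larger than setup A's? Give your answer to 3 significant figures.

Setup A: H = 17²/(4×0.004) + 17 ≈ 18079.5 mm; DoF = Df − Dn = 5671.0 − 3488.9 ≈ 2182.1 mm.
Setup B: H = 45²/(1.2×0.016) + 45 ≈ 105513.8 mm; DoF = Df − Dn = 20256.4 − 14645.6 ≈ 5610.8 mm.
Ratio = 5610.8 / 2182.1 ≈ 2.57.

2.57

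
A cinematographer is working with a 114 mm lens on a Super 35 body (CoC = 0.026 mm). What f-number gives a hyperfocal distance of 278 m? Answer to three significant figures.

Rearrange H = f²/(N·c) + f for N: N = f² / ((H − f)·c).
N = 114² / ((278000 − 114) × 0.026) = 12996 / 7225 ≈ 1.80.

f/1.80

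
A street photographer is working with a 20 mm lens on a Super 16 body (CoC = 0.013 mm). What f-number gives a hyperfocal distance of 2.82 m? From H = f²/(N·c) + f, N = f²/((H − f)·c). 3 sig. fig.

f/11

Rearrange H = f²/(N·c) + f for N: N = f² / ((H − f)·c).
N = 20² / ((2820 − 20) × 0.013) = 400 / 36.40 ≈ 11.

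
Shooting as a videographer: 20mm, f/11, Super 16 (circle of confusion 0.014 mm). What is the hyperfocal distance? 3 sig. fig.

Hyperfocal distance H = f²/(N·c) + f = 20²/(11 × 0.014) + 20 = 400/0.154 + 20 ≈ 2617.4 mm ≈ 2.62 m.

2.62 m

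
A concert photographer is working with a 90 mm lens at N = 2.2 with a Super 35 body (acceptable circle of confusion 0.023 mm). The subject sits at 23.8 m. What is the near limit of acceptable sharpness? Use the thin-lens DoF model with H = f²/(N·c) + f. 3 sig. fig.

Hyperfocal distance H = f²/(N·c) + f = 90²/(2.2 × 0.023) + 90 = 8100/0.0506 + 90 ≈ 160169.1 mm ≈ 160.2 m.
Near limit Dn = s·(H − f)/(H + s − 2f) = 23800 × (160169.1 − 90) / (160169.1 + 23800 − 2 × 90) = 23800 × 160079.1 / 183789.1 ≈ 20730 mm ≈ 20.7 m.

20.7 m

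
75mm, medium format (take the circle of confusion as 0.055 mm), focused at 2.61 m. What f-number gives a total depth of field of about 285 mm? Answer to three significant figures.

f/2.20

Write h = H − f = f²/(N·c). The thin-lens limits are Dn = s·h/(h + (s−f)) and Df = s·h/(h − (s−f)), so DoF = Df − Dn = 2·s·(s−f)·h / (h² − (s−f)²).
That is a quadratic in h: DoF·h² − 2·s·(s−f)·h − DoF·(s−f)² = 0 ⇒ h = (s−f)·(s + √(s² + DoF²)) / DoF = 2535 × (2610 + √(2610² + 285²)) / 285 = 2535 × (2610 + 2625.51) / 285 ≈ 46569 mm.
Then N = f²/(c·h) = 75² / (0.055 × 46569) = 5625 / 2561.3 ≈ 2.20.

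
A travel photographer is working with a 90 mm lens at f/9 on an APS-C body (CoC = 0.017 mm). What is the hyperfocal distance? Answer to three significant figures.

Hyperfocal distance H = f²/(N·c) + f = 90²/(9 × 0.017) + 90 = 8100/0.153 + 90 ≈ 53031.2 mm ≈ 53.0 m.

53.0 m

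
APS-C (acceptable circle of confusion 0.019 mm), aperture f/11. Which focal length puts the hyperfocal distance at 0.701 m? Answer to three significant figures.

From H = f²/(N·c) + f, with f ≪ H: f ≈ √(H·N·c) = √(701 × 11 × 0.019) = √146.51 ≈ 12.10 mm.
Exact: f² + N·c·f − N·c·H = 0 ⇒ f = (−N·c + √((N·c)² + 4·N·c·H))/2 = (−0.209 + √586.08)/2 ≈ 12.000 mm ≈ 12.0 mm.

12.0 mm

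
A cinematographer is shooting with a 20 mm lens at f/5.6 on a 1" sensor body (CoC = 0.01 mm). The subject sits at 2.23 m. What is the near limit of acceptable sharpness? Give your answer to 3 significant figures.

Hyperfocal distance H = f²/(N·c) + f = 20²/(5.6 × 0.01) + 20 = 400/0.056 + 20 ≈ 7162.9 mm ≈ 7.163 m.
Near limit Dn = s·(H − f)/(H + s − 2f) = 2230 × (7162.9 − 20) / (7162.9 + 2230 − 2 × 20) = 2230 × 7142.9 / 9352.9 ≈ 1703.1 mm ≈ 1.70 m.

1.70 m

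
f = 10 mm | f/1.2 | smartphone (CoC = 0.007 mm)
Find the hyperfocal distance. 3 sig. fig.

Hyperfocal distance H = f²/(N·c) + f = 10²/(1.2 × 0.007) + 10 = 100/0.0084 + 10 ≈ 11914.8 mm ≈ 11.9 m.

11.9 m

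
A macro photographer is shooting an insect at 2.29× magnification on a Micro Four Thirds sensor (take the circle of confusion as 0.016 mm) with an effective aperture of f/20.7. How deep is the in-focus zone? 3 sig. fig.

At magnification m, DoF ≈ 2·N_eff·c/m² = 2 × 20.7 × 0.016 / 2.29² = 0.6624 / 5.244 ≈ 0.126 mm.

0.126 mm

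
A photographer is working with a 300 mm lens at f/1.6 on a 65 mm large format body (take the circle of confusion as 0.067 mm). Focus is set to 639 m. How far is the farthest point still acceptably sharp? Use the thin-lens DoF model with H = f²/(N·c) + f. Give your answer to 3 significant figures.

Hyperfocal distance H = f²/(N·c) + f = 300²/(1.6 × 0.067) + 300 = 90000/0.1072 + 300 ≈ 839852.2 mm ≈ 839.9 m.
Far limit Df = s·(H − f)/(H − s) = 639000 × (839852.2 − 300) / (839852.2 − 639000) = 639000 × 839552.2 / 200852.2 ≈ 2670988 mm ≈ 2670 m.

2670 m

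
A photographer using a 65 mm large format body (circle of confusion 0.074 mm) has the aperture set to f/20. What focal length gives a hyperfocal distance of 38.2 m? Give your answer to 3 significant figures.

237 mm

From H = f²/(N·c) + f, with f ≪ H: f ≈ √(H·N·c) = √(38200 × 20 × 0.074) = √56536 ≈ 237.8 mm.
Exact: f² + N·c·f − N·c·H = 0 ⇒ f = (−N·c + √((N·c)² + 4·N·c·H))/2 = (−1.48 + √226146)/2 ≈ 237.03 mm ≈ 237 mm.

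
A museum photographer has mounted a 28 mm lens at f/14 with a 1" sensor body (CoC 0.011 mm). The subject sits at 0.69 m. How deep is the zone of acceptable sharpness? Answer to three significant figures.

183 mm

Hyperfocal distance H = f²/(N·c) + f = 28²/(14 × 0.011) + 28 = 784/0.154 + 28 ≈ 5118.9 mm ≈ 5.119 m.
Near limit Dn = s·(H − f)/(H + s − 2f) = 690 × (5118.9 − 28) / (5118.9 + 690 − 2 × 28) = 690 × 5090.9 / 5752.9 ≈ 610.60 mm.
Far limit Df = s·(H − f)/(H − s) = 690 × (5118.9 − 28) / (5118.9 − 690) = 690 × 5090.9 / 4428.9 ≈ 793.14 mm.
Depth of field = Df − Dn = 793.14 − 610.60 ≈ 182.54 mm.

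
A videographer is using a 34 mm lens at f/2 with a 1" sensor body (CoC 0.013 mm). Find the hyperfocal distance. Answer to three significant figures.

Hyperfocal distance H = f²/(N·c) + f = 34²/(2 × 0.013) + 34 = 1156/0.026 + 34 ≈ 44495.5 mm ≈ 44.5 m.

44.5 m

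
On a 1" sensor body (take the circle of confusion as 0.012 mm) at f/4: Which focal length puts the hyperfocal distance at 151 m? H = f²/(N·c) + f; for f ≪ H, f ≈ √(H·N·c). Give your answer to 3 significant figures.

From H = f²/(N·c) + f, with f ≪ H: f ≈ √(H·N·c) = √(151000 × 4 × 0.012) = √7248.0 ≈ 85.14 mm.
The +f correction barely moves this — solving exactly, f² + N·c·f − N·c·H = 0 ⇒ f = (−N·c + √((N·c)² + 4·N·c·H))/2 = (−0.048 + √28992)/2 ≈ 85.111 mm, so f ≈ 85.1 mm.

85.1 mm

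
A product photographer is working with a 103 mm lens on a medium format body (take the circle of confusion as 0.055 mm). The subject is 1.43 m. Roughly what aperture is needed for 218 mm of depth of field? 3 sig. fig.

f/11

Write h = H − f = f²/(N·c). The thin-lens limits are Dn = s·h/(h + (s−f)) and Df = s·h/(h − (s−f)), so DoF = Df − Dn = 2·s·(s−f)·h / (h² − (s−f)²).
That is a quadratic in h: DoF·h² − 2·s·(s−f)·h − DoF·(s−f)² = 0 ⇒ h = (s−f)·(s + √(s² + DoF²)) / DoF = 1327 × (1430 + √(1430² + 218²)) / 218 = 1327 × (1430 + 1446.52) / 218 ≈ 17510 mm.
Then N = f²/(c·h) = 103² / (0.055 × 17510) = 10609 / 963.04 ≈ 11.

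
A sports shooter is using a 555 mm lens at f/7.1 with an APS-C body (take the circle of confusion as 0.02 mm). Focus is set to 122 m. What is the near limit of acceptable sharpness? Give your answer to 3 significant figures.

116 m

Hyperfocal distance H = f²/(N·c) + f = 555²/(7.1 × 0.02) + 555 = 308025/0.142 + 555 ≈ 2169745.1 mm ≈ 2170 m.
Near limit Dn = s·(H − f)/(H + s − 2f) = 122000 × (2169745.1 − 555) / (2169745.1 + 122000 − 2 × 555) = 122000 × 2169190.1 / 2290635.1 ≈ 115532 mm ≈ 116 m.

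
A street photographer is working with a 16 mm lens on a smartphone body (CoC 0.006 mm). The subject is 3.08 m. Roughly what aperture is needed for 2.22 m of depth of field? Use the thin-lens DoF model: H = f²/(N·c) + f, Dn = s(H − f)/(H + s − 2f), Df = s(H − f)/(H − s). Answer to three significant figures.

f/4.50

Write h = H − f = f²/(N·c). The thin-lens limits are Dn = s·h/(h + (s−f)) and Df = s·h/(h − (s−f)), so DoF = Df − Dn = 2·s·(s−f)·h / (h² − (s−f)²).
That is a quadratic in h: DoF·h² − 2·s·(s−f)·h − DoF·(s−f)² = 0 ⇒ h = (s−f)·(s + √(s² + DoF²)) / DoF = 3064 × (3080 + √(3080² + 2220²)) / 2220 = 3064 × (3080 + 3796.68) / 2220 ≈ 9491.1 mm.
Then N = f²/(c·h) = 16² / (0.006 × 9491.1) = 256 / 56.946 ≈ 4.50.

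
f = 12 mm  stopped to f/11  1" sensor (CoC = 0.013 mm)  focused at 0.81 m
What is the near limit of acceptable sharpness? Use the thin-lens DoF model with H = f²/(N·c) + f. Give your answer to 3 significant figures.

452 mm

Hyperfocal distance H = f²/(N·c) + f = 12²/(11 × 0.013) + 12 = 144/0.143 + 12 ≈ 1019.0 mm ≈ 1.019 m.
Near limit Dn = s·(H − f)/(H + s − 2f) = 810 × (1019.0 − 12) / (1019.0 + 810 − 2 × 12) = 810 × 1007.0 / 1805.0 ≈ 451.89 mm.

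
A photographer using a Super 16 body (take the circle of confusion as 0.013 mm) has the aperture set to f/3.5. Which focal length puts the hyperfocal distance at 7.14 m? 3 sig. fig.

From H = f²/(N·c) + f, with f ≪ H: f ≈ √(H·N·c) = √(7140 × 3.5 × 0.013) = √324.87 ≈ 18.02 mm.
The +f correction barely moves this — solving exactly, f² + N·c·f − N·c·H = 0 ⇒ f = (−N·c + √((N·c)² + 4·N·c·H))/2 = (−0.0455 + √1299.5)/2 ≈ 18.001 mm, so f ≈ 18.0 mm.

18.0 mm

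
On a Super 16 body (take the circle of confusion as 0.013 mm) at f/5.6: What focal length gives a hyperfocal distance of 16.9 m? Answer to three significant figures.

35.0 mm

From H = f²/(N·c) + f, with f ≪ H: f ≈ √(H·N·c) = √(16900 × 5.6 × 0.013) = √1230.3 ≈ 35.08 mm.
Exact: f² + N·c·f − N·c·H = 0 ⇒ f = (−N·c + √((N·c)² + 4·N·c·H))/2 = (−0.0728 + √4921.3)/2 ≈ 35.040 mm ≈ 35.0 mm.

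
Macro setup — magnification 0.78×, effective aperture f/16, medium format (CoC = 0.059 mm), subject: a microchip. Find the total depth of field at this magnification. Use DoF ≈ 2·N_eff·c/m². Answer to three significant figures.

3.10 mm

At magnification m, DoF ≈ 2·N_eff·c/m² = 2 × 16 × 0.059 / 0.78² = 1.888 / 0.6084 ≈ 3.1 mm.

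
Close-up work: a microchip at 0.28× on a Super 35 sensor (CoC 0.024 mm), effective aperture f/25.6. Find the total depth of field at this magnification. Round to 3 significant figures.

15.7 mm

At magnification m, DoF ≈ 2·N_eff·c/m² = 2 × 25.6 × 0.024 / 0.28² = 1.229 / 0.0784 ≈ 15.7 mm.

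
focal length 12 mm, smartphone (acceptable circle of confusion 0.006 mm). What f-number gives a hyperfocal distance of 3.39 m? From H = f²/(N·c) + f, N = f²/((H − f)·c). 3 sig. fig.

f/7.10

Rearrange H = f²/(N·c) + f for N: N = f² / ((H − f)·c).
N = 12² / ((3390 − 12) × 0.006) = 144 / 20.27 ≈ 7.10.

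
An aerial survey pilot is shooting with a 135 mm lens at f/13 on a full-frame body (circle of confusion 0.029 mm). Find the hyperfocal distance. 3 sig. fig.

48.5 m

Hyperfocal distance H = f²/(N·c) + f = 135²/(13 × 0.029) + 135 = 18225/0.377 + 135 ≈ 48477.2 mm ≈ 48.5 m.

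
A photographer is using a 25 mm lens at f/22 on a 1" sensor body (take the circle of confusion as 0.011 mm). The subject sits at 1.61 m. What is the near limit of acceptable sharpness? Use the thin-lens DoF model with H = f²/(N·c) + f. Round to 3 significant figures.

0.998 m

Hyperfocal distance H = f²/(N·c) + f = 25²/(22 × 0.011) + 25 = 625/0.242 + 25 ≈ 2607.6 mm ≈ 2.608 m.
Near limit Dn = s·(H − f)/(H + s − 2f) = 1610 × (2607.6 − 25) / (2607.6 + 1610 − 2 × 25) = 1610 × 2582.6 / 4167.6 ≈ 997.70 mm ≈ 0.998 m.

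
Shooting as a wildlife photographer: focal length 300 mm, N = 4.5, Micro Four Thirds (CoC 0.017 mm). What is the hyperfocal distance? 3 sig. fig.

1180 m

Hyperfocal distance H = f²/(N·c) + f = 300²/(4.5 × 0.017) + 300 = 90000/0.0765 + 300 ≈ 1176770.6 mm ≈ 1180 m.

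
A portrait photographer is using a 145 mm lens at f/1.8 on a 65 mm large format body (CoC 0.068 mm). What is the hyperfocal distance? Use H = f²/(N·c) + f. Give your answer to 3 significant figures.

Hyperfocal distance H = f²/(N·c) + f = 145²/(1.8 × 0.068) + 145 = 21025/0.1224 + 145 ≈ 171917.9 mm ≈ 172 m.

172 m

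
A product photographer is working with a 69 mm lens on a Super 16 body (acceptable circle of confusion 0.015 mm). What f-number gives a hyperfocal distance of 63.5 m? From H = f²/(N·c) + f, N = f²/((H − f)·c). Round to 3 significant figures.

Rearrange H = f²/(N·c) + f for N: N = f² / ((H − f)·c).
N = 69² / ((63500 − 69) × 0.015) = 4761 / 951.5 ≈ 5.

f/5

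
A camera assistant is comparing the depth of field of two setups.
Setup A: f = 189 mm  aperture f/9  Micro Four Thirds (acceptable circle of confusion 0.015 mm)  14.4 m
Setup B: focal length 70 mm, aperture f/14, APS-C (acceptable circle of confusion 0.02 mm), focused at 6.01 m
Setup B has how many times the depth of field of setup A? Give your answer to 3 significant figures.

2.97

Setup A: H = 189²/(9×0.015) + 189 ≈ 264789.0 mm; DoF = Df − Dn = 15217.3 − 13666.0 ≈ 1551.3 mm.
Setup B: H = 70²/(14×0.02) + 70 ≈ 17570.0 mm; DoF = Df − Dn = 9098.2 − 4487.0 ≈ 4611.2 mm.
Ratio = 4611.2 / 1551.3 ≈ 2.97.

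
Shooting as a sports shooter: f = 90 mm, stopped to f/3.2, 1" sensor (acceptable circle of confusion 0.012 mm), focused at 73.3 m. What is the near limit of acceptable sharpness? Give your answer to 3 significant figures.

Hyperfocal distance H = f²/(N·c) + f = 90²/(3.2 × 0.012) + 90 = 8100/0.0384 + 90 ≈ 211027.5 mm ≈ 211.0 m.
Near limit Dn = s·(H − f)/(H + s − 2f) = 73300 × (211027.5 − 90) / (211027.5 + 73300 − 2 × 90) = 73300 × 210937.5 / 284147.5 ≈ 54414 mm ≈ 54.4 m.

54.4 m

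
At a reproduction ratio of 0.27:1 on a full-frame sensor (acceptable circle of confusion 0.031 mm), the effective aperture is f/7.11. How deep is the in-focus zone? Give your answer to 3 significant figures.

6.05 mm

At magnification m, DoF ≈ 2·N_eff·c/m² = 2 × 7.11 × 0.031 / 0.27² = 0.4408 / 0.0729 ≈ 6.05 mm.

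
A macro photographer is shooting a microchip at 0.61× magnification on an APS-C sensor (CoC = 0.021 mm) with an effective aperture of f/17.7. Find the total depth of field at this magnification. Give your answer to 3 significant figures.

At magnification m, DoF ≈ 2·N_eff·c/m² = 2 × 17.7 × 0.021 / 0.61² = 0.7434 / 0.3721 ≈ 2 mm.

2.00 mm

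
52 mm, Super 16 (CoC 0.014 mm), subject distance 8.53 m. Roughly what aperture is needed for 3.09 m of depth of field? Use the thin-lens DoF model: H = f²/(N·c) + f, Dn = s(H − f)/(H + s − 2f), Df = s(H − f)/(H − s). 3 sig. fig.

Write h = H − f = f²/(N·c). The thin-lens limits are Dn = s·h/(h + (s−f)) and Df = s·h/(h − (s−f)), so DoF = Df − Dn = 2·s·(s−f)·h / (h² − (s−f)²).
That is a quadratic in h: DoF·h² − 2·s·(s−f)·h − DoF·(s−f)² = 0 ⇒ h = (s−f)·(s + √(s² + DoF²)) / DoF = 8478 × (8530 + √(8530² + 3090²)) / 3090 = 8478 × (8530 + 9072.43) / 3090 ≈ 48296 mm.
Then N = f²/(c·h) = 52² / (0.014 × 48296) = 2704 / 676.14 ≈ 4.

f/4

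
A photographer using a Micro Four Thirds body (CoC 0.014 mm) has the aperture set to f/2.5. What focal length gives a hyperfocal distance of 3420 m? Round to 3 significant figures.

346 mm

From H = f²/(N·c) + f, with f ≪ H: f ≈ √(H·N·c) = √(3420000 × 2.5 × 0.014) = √119700 ≈ 346.0 mm.
The +f correction barely moves this — solving exactly, f² + N·c·f − N·c·H = 0 ⇒ f = (−N·c + √((N·c)² + 4·N·c·H))/2 = (−0.035 + √478800)/2 ≈ 345.96 mm, so f ≈ 346 mm.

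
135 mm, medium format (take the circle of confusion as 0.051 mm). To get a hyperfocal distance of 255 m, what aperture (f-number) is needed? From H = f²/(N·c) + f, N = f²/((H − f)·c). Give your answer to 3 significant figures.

Rearrange H = f²/(N·c) + f for N: N = f² / ((H − f)·c).
N = 135² / ((255000 − 135) × 0.051) = 18225 / 12998 ≈ 1.40.

f/1.40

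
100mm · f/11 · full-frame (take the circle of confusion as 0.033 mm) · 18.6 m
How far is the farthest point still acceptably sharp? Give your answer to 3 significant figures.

Hyperfocal distance H = f²/(N·c) + f = 100²/(11 × 0.033) + 100 = 10000/0.363 + 100 ≈ 27648.2 mm ≈ 27.65 m.
Far limit Df = s·(H − f)/(H − s) = 18600 × (27648.2 − 100) / (27648.2 − 18600) = 18600 × 27548.2 / 9048.2 ≈ 56630 mm ≈ 56.6 m.

56.6 m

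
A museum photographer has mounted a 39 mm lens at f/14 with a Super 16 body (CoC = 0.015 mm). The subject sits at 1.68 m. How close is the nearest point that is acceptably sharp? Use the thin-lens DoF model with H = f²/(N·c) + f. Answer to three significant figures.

Hyperfocal distance H = f²/(N·c) + f = 39²/(14 × 0.015) + 39 = 1521/0.21 + 39 ≈ 7281.9 mm ≈ 7.282 m.
Near limit Dn = s·(H − f)/(H + s − 2f) = 1680 × (7281.9 − 39) / (7281.9 + 1680 − 2 × 39) = 1680 × 7242.9 / 8883.9 ≈ 1369.7 mm ≈ 1.37 m.

1.37 m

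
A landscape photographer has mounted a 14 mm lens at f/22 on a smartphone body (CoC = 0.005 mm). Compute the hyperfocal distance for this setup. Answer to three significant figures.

1.80 m

Hyperfocal distance H = f²/(N·c) + f = 14²/(22 × 0.005) + 14 = 196/0.11 + 14 ≈ 1795.8 mm ≈ 1.80 m.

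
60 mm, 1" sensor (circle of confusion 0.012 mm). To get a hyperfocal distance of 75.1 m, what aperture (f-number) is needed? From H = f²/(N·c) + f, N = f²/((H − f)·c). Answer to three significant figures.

f/4

Rearrange H = f²/(N·c) + f for N: N = f² / ((H − f)·c).
N = 60² / ((75100 − 60) × 0.012) = 3600 / 900.5 ≈ 4.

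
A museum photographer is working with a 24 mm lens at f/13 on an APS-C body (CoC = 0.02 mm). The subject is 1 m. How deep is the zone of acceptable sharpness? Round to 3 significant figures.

1.09 m

Hyperfocal distance H = f²/(N·c) + f = 24²/(13 × 0.02) + 24 = 576/0.26 + 24 ≈ 2239.4 mm ≈ 2.239 m.
Near limit Dn = s·(H − f)/(H + s − 2f) = 1000 × (2239.4 − 24) / (2239.4 + 1000 − 2 × 24) = 1000 × 2215.4 / 3191.4 ≈ 694.2 mm.
Far limit Df = s·(H − f)/(H − s) = 1000 × (2239.4 − 24) / (2239.4 − 1000) = 1000 × 2215.4 / 1239.4 ≈ 1787.5 mm.
Depth of field = Df − Dn = 1787.5 − 694.2 ≈ 1093.3 mm ≈ 1.09 m.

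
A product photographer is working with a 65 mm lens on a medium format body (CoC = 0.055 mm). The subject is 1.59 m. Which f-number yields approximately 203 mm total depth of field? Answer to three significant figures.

Write h = H − f = f²/(N·c). The thin-lens limits are Dn = s·h/(h + (s−f)) and Df = s·h/(h − (s−f)), so DoF = Df − Dn = 2·s·(s−f)·h / (h² − (s−f)²).
That is a quadratic in h: DoF·h² − 2·s·(s−f)·h − DoF·(s−f)² = 0 ⇒ h = (s−f)·(s + √(s² + DoF²)) / DoF = 1525 × (1590 + √(1590² + 203²)) / 203 = 1525 × (1590 + 1602.91) / 203 ≈ 23986 mm.
Then N = f²/(c·h) = 65² / (0.055 × 23986) = 4225 / 1319.2 ≈ 3.20.

f/3.20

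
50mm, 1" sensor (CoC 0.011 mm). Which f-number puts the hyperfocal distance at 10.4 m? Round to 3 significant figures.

f/22

Rearrange H = f²/(N·c) + f for N: N = f² / ((H − f)·c).
N = 50² / ((10400 − 50) × 0.011) = 2500 / 113.8 ≈ 22.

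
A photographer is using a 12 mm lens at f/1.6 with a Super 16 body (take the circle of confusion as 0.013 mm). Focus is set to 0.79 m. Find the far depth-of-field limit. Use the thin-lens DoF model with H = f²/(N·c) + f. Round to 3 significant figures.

Hyperfocal distance H = f²/(N·c) + f = 12²/(1.6 × 0.013) + 12 = 144/0.0208 + 12 ≈ 6935.1 mm ≈ 6.935 m.
Far limit Df = s·(H − f)/(H − s) = 790 × (6935.1 − 12) / (6935.1 − 790) = 790 × 6923.1 / 6145.1 ≈ 890.02 mm ≈ 0.890 m.

0.890 m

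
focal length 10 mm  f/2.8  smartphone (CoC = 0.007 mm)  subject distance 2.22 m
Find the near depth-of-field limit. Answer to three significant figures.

1.55 m

Hyperfocal distance H = f²/(N·c) + f = 10²/(2.8 × 0.007) + 10 = 100/0.0196 + 10 ≈ 5112.0 mm ≈ 5.112 m.
Near limit Dn = s·(H − f)/(H + s − 2f) = 2220 × (5112.0 − 10) / (5112.0 + 2220 − 2 × 10) = 2220 × 5102.0 / 7312.0 ≈ 1549.0 mm ≈ 1.55 m.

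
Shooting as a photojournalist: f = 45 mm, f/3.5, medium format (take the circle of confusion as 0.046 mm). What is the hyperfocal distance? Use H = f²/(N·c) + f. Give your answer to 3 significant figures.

Hyperfocal distance H = f²/(N·c) + f = 45²/(3.5 × 0.046) + 45 = 2025/0.161 + 45 ≈ 12622.6 mm ≈ 12.6 m.

12.6 m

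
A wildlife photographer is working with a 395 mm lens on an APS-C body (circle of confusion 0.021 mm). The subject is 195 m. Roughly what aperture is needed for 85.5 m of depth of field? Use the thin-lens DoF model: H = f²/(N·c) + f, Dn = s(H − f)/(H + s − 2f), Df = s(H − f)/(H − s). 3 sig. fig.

f/8

Write h = H − f = f²/(N·c). The thin-lens limits are Dn = s·h/(h + (s−f)) and Df = s·h/(h − (s−f)), so DoF = Df − Dn = 2·s·(s−f)·h / (h² − (s−f)²).
That is a quadratic in h: DoF·h² − 2·s·(s−f)·h − DoF·(s−f)² = 0 ⇒ h = (s−f)·(s + √(s² + DoF²)) / DoF = 194605 × (195000 + √(195000² + 85500²)) / 85500 = 194605 × (195000 + 212921) / 85500 ≈ 928461 mm.
Then N = f²/(c·h) = 395² / (0.021 × 928461) = 156025 / 19498 ≈ 8.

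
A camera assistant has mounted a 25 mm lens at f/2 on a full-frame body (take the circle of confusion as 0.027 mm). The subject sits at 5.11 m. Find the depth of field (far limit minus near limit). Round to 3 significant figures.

Hyperfocal distance H = f²/(N·c) + f = 25²/(2 × 0.027) + 25 = 625/0.054 + 25 ≈ 11599.1 mm ≈ 11.60 m.
Near limit Dn = s·(H − f)/(H + s − 2f) = 5110 × (11599.1 − 25) / (11599.1 + 5110 − 2 × 25) = 5110 × 11574.1 / 16659.1 ≈ 3550.2 mm.
Far limit Df = s·(H − f)/(H − s) = 5110 × (11599.1 − 25) / (11599.1 − 5110) = 5110 × 11574.1 / 6489.1 ≈ 9114.3 mm.
Depth of field = Df − Dn = 9114.3 − 3550.2 ≈ 5564.1 mm ≈ 5.56 m.

5.56 m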